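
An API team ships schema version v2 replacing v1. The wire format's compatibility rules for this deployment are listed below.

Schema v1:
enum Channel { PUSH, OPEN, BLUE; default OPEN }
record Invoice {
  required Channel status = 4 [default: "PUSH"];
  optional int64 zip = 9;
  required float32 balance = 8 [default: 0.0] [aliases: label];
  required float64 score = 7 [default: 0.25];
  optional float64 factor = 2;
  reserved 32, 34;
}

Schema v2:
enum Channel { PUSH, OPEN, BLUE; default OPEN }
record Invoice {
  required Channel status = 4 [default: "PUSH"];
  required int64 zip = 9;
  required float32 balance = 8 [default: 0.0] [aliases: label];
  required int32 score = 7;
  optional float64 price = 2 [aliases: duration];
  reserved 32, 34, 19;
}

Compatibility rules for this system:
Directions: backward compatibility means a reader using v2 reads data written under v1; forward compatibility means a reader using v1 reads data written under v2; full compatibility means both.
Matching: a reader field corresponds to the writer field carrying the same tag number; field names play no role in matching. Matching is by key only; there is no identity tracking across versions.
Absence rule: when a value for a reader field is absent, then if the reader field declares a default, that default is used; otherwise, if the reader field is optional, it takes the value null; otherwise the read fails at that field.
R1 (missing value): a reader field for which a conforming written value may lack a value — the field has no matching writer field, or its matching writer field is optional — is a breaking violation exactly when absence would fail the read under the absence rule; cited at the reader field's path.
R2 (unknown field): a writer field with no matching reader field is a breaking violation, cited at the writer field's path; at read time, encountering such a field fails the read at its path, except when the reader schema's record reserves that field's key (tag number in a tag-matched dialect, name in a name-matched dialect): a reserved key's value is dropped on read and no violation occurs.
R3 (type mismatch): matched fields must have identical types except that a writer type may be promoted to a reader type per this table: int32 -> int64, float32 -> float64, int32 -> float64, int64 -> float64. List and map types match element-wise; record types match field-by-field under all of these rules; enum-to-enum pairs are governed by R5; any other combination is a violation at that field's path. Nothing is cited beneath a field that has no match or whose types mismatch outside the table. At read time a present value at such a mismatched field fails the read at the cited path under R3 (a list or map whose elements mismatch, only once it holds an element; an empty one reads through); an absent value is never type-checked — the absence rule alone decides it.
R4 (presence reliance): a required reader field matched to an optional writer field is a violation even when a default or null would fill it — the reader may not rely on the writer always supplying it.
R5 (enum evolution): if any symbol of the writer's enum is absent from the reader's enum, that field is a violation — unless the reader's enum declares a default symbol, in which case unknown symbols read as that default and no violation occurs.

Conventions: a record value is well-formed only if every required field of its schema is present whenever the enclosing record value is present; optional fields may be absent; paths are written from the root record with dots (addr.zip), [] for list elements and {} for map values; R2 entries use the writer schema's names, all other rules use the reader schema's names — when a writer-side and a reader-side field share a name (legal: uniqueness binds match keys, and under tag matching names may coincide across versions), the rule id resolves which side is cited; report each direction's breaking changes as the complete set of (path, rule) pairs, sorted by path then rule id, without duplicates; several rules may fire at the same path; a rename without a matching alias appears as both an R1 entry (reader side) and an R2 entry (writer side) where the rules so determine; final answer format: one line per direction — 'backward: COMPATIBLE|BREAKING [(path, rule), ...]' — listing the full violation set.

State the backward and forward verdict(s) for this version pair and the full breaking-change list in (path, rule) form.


the writer's type comes first in each Invoice pair
backward for Invoice (reader v2, writer v1):
  status: paired with writer status (Channel -> Channel; writer required)
  zip: paired with writer zip (int64 -> int64; writer optional)
  balance: paired with writer balance (float32 -> float32; writer required)
  score: paired with writer score (float64 -> int32; writer required)
  price: paired with writer factor (float64 -> float64; writer optional)
  R3 fires at score
  R1 fires at zip
  R4 fires at zip
  => backward: BREAKING (3)
forward for Invoice (reader v1, writer v2):
  status: paired with writer status (Channel -> Channel; writer required)
  zip: paired with writer zip (int64 -> int64; writer required)
  balance: paired with writer balance (float32 -> float32; writer required)
  score: paired with writer score (int32 -> float64; writer required)
  factor: paired with writer price (float64 -> float64; writer optional)
  => forward verdict for Invoice: COMPATIBLE, no violations

backward: BREAKING [(score, R3), (zip, R1), (zip, R4)]; forward: COMPATIBLE []


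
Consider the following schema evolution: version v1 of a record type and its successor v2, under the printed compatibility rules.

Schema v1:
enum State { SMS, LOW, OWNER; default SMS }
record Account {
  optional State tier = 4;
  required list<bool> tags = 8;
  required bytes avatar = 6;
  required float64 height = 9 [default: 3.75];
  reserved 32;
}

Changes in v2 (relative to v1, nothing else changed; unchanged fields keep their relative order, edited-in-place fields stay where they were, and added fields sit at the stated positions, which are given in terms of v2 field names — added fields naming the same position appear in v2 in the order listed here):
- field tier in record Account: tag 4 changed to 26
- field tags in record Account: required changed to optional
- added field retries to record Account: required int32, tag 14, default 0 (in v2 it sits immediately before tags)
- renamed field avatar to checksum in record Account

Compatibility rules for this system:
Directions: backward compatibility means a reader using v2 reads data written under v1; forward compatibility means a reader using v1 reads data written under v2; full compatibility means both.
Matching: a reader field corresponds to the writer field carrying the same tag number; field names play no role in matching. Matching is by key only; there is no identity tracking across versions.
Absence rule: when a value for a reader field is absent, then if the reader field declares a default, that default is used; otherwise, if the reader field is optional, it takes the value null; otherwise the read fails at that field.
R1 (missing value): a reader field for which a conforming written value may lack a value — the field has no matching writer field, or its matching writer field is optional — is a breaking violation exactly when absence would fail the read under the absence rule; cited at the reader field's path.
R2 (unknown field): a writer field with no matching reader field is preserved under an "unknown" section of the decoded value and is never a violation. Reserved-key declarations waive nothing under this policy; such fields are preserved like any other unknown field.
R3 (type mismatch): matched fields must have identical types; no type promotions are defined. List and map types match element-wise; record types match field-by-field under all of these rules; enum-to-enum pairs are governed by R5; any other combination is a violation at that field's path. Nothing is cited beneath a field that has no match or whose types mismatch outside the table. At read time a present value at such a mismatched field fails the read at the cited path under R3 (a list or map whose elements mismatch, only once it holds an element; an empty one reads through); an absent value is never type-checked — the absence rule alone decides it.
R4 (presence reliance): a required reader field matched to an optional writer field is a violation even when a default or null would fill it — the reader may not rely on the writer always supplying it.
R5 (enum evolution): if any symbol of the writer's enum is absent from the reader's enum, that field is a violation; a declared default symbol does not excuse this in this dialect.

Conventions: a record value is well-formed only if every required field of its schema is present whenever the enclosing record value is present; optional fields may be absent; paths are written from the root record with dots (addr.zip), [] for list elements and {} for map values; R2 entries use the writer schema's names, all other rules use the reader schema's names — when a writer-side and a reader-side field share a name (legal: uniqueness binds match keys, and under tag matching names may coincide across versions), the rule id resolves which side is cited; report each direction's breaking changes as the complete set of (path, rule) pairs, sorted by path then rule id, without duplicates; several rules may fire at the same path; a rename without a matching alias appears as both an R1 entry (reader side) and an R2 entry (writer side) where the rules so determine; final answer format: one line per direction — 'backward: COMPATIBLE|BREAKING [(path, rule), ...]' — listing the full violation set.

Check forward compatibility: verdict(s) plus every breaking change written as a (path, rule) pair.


in Account below, arrows point writer -> reader
forward analysis of Account with v1 as reader and v2 as writer:
  tier has no writer counterpart
  tags <- tags (list<bool> -> list<bool>, writer optional)
  avatar <- checksum (bytes -> bytes, writer required)
  height <- height (float64 -> float64, writer required)
  leftover writer field: tier
  leftover writer field: retries
  violation R1 at tags
  violation R4 at tags
  => forward verdict for Account: BREAKING, 2 violation(s)
the rest of the Account diff is inert for this question:
  field tier in record Account: tag 4 changed to 26 -> inert for the asked Account verdict: nothing fires
  added field retries to record Account: required int32, tag 14, default 0 (in v2 it sits immediately before tags) -> inert for the asked Account verdict: nothing fires
  renamed field avatar to checksum in record Account -> inert for the asked Account verdict: nothing fires

forward: BREAKING [(tags, R1), (tags, R4)]


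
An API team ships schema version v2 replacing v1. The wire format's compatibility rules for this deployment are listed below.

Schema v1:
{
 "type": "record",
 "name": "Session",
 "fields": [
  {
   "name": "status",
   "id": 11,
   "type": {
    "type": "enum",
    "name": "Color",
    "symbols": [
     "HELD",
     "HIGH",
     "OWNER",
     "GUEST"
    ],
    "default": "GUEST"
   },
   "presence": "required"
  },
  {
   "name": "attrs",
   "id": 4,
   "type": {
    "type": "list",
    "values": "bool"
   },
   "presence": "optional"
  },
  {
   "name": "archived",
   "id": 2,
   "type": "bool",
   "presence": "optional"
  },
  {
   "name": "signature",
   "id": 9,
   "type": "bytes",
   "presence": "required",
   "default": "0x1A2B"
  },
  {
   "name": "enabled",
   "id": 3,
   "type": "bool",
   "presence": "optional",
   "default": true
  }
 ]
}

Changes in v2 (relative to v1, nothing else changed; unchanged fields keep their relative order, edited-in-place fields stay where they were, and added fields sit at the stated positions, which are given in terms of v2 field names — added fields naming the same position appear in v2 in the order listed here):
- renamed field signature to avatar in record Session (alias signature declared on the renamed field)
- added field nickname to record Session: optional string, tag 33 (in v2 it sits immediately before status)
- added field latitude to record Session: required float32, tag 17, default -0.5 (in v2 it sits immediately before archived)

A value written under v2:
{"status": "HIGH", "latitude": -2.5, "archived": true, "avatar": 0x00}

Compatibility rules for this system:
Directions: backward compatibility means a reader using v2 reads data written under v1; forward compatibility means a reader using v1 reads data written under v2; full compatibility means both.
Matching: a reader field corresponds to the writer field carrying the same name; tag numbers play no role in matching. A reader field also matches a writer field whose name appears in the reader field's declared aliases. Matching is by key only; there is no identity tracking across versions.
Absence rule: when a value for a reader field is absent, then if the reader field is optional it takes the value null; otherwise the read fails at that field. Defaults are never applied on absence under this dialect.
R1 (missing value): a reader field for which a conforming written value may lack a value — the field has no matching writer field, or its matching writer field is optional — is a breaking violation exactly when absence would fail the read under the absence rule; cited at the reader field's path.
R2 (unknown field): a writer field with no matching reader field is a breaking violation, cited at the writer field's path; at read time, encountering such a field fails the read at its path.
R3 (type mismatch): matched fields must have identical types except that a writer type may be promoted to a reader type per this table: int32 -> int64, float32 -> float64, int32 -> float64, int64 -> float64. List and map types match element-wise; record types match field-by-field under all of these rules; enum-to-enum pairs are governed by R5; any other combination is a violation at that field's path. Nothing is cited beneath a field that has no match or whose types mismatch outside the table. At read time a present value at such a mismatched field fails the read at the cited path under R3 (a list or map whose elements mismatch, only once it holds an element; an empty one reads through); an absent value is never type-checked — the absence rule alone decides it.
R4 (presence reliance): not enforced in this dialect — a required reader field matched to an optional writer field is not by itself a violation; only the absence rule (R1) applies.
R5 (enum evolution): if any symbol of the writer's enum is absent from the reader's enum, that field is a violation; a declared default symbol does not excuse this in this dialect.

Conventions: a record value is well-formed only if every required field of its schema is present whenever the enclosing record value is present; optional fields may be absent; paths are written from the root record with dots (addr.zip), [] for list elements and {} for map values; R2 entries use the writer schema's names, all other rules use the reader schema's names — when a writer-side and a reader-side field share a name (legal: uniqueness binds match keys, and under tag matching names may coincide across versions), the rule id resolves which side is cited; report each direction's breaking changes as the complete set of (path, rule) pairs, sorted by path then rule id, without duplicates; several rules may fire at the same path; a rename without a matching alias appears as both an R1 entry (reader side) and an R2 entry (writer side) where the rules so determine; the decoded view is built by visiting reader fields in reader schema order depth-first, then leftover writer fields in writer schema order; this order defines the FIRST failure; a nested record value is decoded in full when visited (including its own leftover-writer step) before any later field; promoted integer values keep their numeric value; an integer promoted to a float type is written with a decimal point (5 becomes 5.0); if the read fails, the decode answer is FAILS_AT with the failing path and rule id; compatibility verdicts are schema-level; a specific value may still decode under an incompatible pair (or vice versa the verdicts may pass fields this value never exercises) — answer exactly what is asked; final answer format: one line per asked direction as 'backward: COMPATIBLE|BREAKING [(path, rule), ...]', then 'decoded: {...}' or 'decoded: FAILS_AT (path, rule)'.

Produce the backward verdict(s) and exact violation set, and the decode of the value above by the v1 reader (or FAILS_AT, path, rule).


backward: BREAKING [(latitude, R1)]; decoded: FAILS_AT (signature, R1)

each type pair in Session: writer, then reader
backward on Session — v2 reading data written by v1:
  nickname has no writer counterpart
  Color -> Color, writer required: status aligns to status
  list<bool> -> list<bool>, writer optional: attrs aligns to attrs
  latitude has no writer counterpart
  bool -> bool, writer optional: archived aligns to archived
  bytes -> bytes, writer required: avatar aligns to signature
  bool -> bool, writer optional: enabled aligns to enabled
  R1 fires at latitude
  => 1 violation(s): backward is BREAKING for Session
decode walk for Session under reader schema v1:
  status := "HIGH"
  attrs := null (missing; optional => null)
  archived := true
  read fails at signature under R1 (no fill)
  => FAILS_AT (signature, R1)
the rest of the Session diff is inert for this question:
  added field nickname to record Session: optional string, tag 33 (in v2 it sits immediately before status) -> fires only in the forward direction of Session, which is not asked here


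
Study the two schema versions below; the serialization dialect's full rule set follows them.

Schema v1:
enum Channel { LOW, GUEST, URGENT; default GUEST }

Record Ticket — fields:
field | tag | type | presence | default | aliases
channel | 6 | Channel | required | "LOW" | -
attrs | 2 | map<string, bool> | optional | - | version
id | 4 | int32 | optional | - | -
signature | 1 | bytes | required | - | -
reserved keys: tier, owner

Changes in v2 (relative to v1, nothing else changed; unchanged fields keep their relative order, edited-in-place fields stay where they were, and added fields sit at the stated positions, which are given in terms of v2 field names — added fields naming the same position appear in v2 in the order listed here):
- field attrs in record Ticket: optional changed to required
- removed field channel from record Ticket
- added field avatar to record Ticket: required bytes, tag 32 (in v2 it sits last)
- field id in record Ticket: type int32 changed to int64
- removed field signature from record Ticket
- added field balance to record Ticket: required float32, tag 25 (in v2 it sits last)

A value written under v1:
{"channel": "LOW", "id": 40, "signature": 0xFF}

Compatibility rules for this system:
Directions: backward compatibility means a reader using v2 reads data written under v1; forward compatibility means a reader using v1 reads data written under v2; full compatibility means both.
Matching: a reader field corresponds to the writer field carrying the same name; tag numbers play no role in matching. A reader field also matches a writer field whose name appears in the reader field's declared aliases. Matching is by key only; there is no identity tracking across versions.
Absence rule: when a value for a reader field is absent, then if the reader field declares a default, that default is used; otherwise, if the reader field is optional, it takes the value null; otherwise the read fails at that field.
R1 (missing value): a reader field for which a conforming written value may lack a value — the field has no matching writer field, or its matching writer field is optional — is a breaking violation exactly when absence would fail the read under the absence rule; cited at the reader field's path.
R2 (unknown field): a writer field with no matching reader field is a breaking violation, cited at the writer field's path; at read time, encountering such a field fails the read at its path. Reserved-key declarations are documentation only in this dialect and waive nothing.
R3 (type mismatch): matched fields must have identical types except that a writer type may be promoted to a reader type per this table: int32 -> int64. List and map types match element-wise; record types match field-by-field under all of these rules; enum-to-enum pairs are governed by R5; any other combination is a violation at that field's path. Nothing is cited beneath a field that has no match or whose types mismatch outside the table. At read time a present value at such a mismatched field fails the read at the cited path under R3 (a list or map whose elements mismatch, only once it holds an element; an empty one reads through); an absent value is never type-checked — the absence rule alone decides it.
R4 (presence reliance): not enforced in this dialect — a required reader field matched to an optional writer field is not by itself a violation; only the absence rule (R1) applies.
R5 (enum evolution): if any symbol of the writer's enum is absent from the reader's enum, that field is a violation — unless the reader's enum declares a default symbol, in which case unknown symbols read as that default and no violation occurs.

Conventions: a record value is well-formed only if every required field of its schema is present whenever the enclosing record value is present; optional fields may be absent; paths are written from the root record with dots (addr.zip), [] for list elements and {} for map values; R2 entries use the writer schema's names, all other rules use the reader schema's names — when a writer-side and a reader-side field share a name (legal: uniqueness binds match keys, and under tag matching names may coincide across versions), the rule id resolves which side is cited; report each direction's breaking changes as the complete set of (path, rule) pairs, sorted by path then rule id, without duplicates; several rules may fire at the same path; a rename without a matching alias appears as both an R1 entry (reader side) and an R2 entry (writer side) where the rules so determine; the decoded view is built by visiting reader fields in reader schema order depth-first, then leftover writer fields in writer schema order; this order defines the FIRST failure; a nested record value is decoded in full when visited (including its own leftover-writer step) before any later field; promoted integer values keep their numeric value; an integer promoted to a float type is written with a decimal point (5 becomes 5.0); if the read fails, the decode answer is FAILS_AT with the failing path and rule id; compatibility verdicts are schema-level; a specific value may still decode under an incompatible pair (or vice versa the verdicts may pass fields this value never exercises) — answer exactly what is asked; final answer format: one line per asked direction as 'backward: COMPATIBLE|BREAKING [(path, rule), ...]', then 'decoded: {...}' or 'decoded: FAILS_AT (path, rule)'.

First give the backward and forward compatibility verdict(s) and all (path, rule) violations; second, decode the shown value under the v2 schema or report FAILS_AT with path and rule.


arrows below run writer -> reader for Ticket
backward on Ticket — v2 reading data written by v1:
  map<string, bool> -> map<string, bool>, writer optional: attrs aligns to attrs
  int32 -> int64, writer optional: id aligns to id
  avatar: no writer-side match
  balance: no writer-side match
  channel (writer side), unknown to reader
  signature (writer side), unknown to reader
  violation R1 at attrs
  violation R1 at avatar
  violation R1 at balance
  violation R2 at channel
  violation R2 at signature
  => backward verdict for Ticket: BREAKING, 5 violation(s)
forward on Ticket — v1 reading data written by v2:
  channel: no writer-side match
  map<string, bool> -> map<string, bool>, writer required: attrs aligns to attrs
  int64 -> int32, writer optional: id aligns to id
  signature: no writer-side match
  avatar (writer side), unknown to reader
  balance (writer side), unknown to reader
  violation R2 at avatar
  violation R2 at balance
  violation R3 at id
  violation R1 at signature
  => forward verdict for Ticket: BREAKING, 4 violation(s)
decode (reader v2):
  read fails at attrs under R1 (no fill)
  => FAILS_AT (attrs, R1)

backward: BREAKING [(attrs, R1), (avatar, R1), (balance, R1), (channel, R2), (signature, R2)]; forward: BREAKING [(avatar, R2), (balance, R2), (id, R3), (signature, R1)]; decoded: FAILS_AT (attrs, R1)


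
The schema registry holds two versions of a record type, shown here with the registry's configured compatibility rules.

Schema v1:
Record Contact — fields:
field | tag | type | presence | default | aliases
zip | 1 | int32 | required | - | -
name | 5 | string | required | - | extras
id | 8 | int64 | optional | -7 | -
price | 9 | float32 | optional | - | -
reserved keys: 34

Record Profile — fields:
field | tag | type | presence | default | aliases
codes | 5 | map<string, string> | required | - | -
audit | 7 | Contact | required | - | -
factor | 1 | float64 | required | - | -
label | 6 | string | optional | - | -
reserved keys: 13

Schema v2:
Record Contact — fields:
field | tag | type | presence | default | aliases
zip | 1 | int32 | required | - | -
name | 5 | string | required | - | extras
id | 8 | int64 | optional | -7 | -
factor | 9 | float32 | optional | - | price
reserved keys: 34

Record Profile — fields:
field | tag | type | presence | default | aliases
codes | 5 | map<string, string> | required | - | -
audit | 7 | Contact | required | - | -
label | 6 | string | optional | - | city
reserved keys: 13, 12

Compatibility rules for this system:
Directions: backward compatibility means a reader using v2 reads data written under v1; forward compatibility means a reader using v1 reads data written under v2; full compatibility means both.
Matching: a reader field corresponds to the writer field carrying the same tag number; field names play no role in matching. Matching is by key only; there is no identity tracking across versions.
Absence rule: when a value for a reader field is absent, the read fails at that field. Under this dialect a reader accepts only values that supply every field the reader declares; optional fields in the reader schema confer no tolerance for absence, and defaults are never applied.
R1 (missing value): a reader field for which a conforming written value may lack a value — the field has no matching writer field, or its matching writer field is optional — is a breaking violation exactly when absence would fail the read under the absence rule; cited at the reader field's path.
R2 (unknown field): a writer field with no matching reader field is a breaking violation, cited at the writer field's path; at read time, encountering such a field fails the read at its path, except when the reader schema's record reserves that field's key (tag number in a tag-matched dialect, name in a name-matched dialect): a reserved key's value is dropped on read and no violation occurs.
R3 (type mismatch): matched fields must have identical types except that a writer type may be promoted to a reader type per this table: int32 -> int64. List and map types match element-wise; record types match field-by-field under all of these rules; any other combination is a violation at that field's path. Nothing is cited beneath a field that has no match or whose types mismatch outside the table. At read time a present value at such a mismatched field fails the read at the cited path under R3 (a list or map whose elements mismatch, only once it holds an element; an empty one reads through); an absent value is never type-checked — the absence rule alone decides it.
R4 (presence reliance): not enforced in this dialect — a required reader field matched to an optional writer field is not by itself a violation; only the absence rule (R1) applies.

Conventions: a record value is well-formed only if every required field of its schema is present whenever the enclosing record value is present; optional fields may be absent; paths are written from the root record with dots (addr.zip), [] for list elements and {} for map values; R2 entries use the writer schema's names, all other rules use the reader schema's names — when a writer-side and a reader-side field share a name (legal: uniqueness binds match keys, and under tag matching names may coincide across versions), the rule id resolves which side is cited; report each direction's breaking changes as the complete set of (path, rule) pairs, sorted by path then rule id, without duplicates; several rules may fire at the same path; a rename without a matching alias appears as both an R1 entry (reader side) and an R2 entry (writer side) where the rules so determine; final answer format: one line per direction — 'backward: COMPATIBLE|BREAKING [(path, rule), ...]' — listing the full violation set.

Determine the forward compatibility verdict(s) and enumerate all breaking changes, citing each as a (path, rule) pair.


forward: BREAKING [(audit.id, R1), (audit.price, R1), (factor, R1), (label, R1)]

the writer's type comes first in each Profile pair
checking forward for Profile: reader v1 against writer v2:
  writer required, map<string, string> -> map<string, string>: reader codes maps from writer codes
  writer required, Contact -> Contact: reader audit maps from writer audit
  factor has no writer counterpart
  writer optional, string -> string: reader label maps from writer label
  writer required, int32 -> int32: reader audit.zip maps from writer audit.zip
  writer required, string -> string: reader audit.name maps from writer audit.name
  writer optional, int64 -> int64: reader audit.id maps from writer audit.id
  writer optional, float32 -> float32: reader audit.price maps from writer audit.factor
  breaking: (audit.id, R1)
  breaking: (audit.price, R1)
  breaking: (factor, R1)
  breaking: (label, R1)
  forward on Profile therefore BREAKING (4)
the other Profile changes do not affect what is asked:
  renamed field price to factor in record Contact (alias price declared on the renamed field) -> fires only in the backward direction of Profile, which is not asked here


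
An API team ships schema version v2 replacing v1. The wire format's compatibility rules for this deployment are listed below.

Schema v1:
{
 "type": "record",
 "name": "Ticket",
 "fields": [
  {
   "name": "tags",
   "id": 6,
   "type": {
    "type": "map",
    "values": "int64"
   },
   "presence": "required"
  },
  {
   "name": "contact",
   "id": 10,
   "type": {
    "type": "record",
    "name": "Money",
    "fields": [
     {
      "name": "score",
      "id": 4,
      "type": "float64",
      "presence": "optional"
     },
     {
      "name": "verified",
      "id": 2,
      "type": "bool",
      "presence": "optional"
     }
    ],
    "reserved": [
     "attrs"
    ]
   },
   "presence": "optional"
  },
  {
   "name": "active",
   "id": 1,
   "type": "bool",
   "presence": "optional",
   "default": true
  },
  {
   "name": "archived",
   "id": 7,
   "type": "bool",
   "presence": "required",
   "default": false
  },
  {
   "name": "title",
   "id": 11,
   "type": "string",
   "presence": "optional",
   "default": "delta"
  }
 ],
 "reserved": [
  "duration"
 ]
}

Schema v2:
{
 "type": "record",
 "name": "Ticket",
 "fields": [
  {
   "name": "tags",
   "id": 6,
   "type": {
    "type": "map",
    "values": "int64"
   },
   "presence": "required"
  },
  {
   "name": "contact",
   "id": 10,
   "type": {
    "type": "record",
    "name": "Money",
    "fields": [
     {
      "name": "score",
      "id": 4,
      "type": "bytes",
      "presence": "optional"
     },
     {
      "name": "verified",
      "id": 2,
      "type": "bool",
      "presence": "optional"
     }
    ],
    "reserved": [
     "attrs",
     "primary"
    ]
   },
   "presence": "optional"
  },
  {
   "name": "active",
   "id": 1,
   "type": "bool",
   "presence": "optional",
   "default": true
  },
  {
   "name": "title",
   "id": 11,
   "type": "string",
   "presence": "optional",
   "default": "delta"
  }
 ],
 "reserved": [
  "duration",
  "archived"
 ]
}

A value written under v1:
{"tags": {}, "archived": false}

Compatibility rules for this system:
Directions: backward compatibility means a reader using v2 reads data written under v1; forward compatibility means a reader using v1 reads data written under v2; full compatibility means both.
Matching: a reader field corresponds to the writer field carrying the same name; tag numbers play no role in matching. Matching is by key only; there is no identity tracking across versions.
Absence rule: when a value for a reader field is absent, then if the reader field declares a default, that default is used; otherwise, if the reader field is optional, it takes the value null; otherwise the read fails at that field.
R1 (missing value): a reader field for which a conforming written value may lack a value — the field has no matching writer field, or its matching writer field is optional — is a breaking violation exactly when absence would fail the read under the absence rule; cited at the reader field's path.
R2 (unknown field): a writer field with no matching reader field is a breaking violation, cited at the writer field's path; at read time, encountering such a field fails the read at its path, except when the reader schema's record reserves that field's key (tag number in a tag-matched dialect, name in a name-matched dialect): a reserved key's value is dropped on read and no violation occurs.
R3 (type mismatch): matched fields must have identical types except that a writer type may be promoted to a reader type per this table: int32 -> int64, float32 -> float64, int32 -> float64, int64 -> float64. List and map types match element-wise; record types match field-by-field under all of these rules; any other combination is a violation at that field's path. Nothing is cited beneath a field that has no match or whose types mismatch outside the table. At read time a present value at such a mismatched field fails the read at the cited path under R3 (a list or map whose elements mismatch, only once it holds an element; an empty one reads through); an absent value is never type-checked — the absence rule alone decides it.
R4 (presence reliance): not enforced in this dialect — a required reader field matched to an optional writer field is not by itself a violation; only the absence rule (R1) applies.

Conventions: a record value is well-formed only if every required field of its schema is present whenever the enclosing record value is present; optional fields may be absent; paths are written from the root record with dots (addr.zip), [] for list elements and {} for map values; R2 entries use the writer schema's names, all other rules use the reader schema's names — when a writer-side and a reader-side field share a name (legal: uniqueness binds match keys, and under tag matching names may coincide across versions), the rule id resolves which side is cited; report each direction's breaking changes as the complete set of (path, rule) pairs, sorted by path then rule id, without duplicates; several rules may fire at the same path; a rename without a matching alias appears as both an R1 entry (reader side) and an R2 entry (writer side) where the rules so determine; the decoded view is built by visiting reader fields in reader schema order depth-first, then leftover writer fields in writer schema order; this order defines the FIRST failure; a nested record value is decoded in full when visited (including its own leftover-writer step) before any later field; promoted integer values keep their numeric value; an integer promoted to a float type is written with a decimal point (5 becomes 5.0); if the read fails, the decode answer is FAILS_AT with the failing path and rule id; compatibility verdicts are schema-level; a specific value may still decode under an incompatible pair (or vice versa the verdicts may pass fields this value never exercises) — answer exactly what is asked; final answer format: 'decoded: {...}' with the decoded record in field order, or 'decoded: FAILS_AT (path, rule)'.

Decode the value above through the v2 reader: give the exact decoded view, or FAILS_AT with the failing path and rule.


decoded: {"tags": {}, "contact": null, "active": true, "title": "delta"}

in Ticket below, arrows point writer -> reader
decoding the Ticket value with the v2 reader:
  tags := {}
  contact := null (not supplied -> null)
  active := true (no value, default fills)
  title := "delta" (no value, default fills)
  writer archived: reserved -> dropped
  => decoded: {"tags": {}, "contact": null, "active": true, "title": "delta"}
diffs on Ticket not affecting the asked answer:
  field score in record Money: type float64 changed to bytes -> schema-level compatibility only; this Ticket value's decode is unchanged


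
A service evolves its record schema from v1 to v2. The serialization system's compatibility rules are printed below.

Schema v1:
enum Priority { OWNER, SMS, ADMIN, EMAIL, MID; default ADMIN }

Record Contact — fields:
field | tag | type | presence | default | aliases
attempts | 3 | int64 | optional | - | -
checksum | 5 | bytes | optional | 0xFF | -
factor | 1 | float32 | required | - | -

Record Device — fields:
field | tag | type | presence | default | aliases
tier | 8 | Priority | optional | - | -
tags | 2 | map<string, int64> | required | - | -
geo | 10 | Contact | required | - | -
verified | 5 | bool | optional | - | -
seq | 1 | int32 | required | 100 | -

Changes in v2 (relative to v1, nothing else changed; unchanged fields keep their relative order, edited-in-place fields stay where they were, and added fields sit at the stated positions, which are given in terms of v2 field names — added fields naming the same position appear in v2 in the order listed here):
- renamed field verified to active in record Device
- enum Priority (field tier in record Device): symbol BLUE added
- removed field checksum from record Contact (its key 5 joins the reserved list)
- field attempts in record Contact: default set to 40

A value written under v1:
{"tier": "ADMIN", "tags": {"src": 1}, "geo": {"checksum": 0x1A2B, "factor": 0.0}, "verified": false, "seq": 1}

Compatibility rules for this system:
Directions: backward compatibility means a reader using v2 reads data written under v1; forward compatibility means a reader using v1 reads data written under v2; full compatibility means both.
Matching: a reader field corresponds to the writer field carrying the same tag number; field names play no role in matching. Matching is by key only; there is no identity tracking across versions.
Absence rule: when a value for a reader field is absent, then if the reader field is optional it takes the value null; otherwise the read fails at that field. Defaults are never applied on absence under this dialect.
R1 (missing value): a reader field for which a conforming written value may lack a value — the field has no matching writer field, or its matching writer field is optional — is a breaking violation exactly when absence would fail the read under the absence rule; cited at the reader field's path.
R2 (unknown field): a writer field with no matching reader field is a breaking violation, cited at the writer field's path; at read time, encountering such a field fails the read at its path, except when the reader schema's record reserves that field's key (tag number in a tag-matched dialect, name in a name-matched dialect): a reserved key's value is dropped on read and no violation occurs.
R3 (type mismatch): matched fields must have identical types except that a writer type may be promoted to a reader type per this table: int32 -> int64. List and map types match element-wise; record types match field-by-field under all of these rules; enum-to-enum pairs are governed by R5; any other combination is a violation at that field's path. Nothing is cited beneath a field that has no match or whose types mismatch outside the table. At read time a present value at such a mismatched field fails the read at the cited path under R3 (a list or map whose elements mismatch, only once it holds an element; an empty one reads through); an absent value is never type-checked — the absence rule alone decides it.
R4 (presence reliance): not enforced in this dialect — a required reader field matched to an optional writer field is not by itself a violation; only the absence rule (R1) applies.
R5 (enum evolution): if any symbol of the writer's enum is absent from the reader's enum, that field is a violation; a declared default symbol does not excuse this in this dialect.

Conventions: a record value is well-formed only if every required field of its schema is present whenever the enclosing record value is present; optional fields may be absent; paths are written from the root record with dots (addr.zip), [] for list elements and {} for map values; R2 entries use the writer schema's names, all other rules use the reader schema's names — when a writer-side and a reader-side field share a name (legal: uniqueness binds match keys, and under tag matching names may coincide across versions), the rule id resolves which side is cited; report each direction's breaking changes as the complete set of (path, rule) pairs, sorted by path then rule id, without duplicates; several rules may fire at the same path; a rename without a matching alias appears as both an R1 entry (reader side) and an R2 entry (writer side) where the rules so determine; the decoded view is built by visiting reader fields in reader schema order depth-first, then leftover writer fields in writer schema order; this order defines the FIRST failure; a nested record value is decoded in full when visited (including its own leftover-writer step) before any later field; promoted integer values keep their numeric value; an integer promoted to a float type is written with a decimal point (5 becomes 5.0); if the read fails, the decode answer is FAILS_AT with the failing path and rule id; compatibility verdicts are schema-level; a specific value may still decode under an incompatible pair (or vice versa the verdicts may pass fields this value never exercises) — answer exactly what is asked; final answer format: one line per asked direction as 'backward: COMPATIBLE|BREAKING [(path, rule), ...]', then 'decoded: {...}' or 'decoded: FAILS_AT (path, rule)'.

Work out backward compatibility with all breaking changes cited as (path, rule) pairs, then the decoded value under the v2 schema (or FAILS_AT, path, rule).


backward: COMPATIBLE []; decoded: {"tier": "ADMIN", "tags": {"src": 1}, "geo": {"attempts": null, "factor": 0.0}, "active": false, "seq": 1}

each type pair in Device: writer, then reader
backward pass over Device, reader schema v2, writer schema v1:
  tier: paired with writer tier (Priority -> Priority; writer optional)
  tags: paired with writer tags (map<string, int64> -> map<string, int64>; writer required)
  geo: paired with writer geo (Contact -> Contact; writer required)
  active: paired with writer verified (bool -> bool; writer optional)
  seq: paired with writer seq (int32 -> int32; writer required)
  geo.attempts: paired with writer geo.attempts (int64 -> int64; writer optional)
  geo.factor: paired with writer geo.factor (float32 -> float32; writer required)
  geo.checksum (writer side), unknown to reader
  nothing fires on Device: backward is COMPATIBLE
migrating the Device value to v2:
  tier := "ADMIN"
  tags := {"src": 1}
  geo.attempts := null (not supplied -> null)
  geo.factor := 0.0
  writer geo.checksum: reserved -> dropped
  active := false (from writer verified)
  seq := 1
  => decoded: {"tier": "ADMIN", "tags": {"src": 1}, "geo": {"attempts": null, "factor": 0.0}, "active": false, "seq": 1}
the other Device changes do not affect what is asked:
  enum Priority (field tier in record Device): symbol BLUE added -> its effect on Device is confined to the forward direction, not asked
  field attempts in record Contact: default set to 40 -> triggers nothing under Device's printed rules — same verdict
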